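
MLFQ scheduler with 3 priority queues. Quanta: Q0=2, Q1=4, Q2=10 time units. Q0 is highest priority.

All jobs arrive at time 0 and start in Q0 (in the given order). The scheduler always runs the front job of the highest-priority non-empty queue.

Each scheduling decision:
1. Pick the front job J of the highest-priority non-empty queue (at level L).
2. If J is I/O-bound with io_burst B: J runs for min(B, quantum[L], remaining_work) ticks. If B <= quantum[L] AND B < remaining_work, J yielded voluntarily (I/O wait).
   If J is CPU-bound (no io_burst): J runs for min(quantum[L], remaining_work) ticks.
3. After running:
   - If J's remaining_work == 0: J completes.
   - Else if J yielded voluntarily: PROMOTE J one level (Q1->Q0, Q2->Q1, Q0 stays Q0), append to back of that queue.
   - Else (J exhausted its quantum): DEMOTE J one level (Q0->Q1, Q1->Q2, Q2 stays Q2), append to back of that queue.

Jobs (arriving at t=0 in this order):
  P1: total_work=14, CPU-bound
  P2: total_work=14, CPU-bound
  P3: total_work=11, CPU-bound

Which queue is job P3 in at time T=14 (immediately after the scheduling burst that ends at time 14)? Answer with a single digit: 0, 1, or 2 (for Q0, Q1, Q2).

t=0-2: P1@Q0 runs 2, rem=12, quantum used, demote→Q1. Q0=[P2,P3] Q1=[P1] Q2=[]
t=2-4: P2@Q0 runs 2, rem=12, quantum used, demote→Q1. Q0=[P3] Q1=[P1,P2] Q2=[]
t=4-6: P3@Q0 runs 2, rem=9, quantum used, demote→Q1. Q0=[] Q1=[P1,P2,P3] Q2=[]
t=6-10: P1@Q1 runs 4, rem=8, quantum used, demote→Q2. Q0=[] Q1=[P2,P3] Q2=[P1]
t=10-14: P2@Q1 runs 4, rem=8, quantum used, demote→Q2. Q0=[] Q1=[P3] Q2=[P1,P2]
t=14-18: P3@Q1 runs 4, rem=5, quantum used, demote→Q2. Q0=[] Q1=[] Q2=[P1,P2,P3]
t=18-26: P1@Q2 runs 8, rem=0, completes. Q0=[] Q1=[] Q2=[P2,P3]
t=26-34: P2@Q2 runs 8, rem=0, completes. Q0=[] Q1=[] Q2=[P3]
t=34-39: P3@Q2 runs 5, rem=0, completes. Q0=[] Q1=[] Q2=[]

Answer: 1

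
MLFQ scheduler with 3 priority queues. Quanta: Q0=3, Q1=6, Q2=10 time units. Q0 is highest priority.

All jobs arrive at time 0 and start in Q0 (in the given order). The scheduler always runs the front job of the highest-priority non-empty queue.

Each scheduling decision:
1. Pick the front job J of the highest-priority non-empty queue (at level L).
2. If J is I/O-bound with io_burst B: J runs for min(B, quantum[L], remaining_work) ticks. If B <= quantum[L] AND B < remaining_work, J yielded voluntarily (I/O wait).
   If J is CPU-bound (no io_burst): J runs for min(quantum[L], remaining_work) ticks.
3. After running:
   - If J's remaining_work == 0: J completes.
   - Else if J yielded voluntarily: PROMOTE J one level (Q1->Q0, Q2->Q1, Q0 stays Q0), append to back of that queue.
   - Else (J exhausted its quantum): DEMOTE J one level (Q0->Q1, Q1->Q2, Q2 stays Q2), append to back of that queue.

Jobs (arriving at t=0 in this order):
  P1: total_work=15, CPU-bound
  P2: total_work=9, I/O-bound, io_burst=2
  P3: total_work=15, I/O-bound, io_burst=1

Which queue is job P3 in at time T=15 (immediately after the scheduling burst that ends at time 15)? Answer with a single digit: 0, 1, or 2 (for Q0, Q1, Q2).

t=0-3: P1@Q0 runs 3, rem=12, quantum used, demote→Q1. Q0=[P2,P3] Q1=[P1] Q2=[]
t=3-5: P2@Q0 runs 2, rem=7, I/O yield, promote→Q0. Q0=[P3,P2] Q1=[P1] Q2=[]
t=5-6: P3@Q0 runs 1, rem=14, I/O yield, promote→Q0. Q0=[P2,P3] Q1=[P1] Q2=[]
t=6-8: P2@Q0 runs 2, rem=5, I/O yield, promote→Q0. Q0=[P3,P2] Q1=[P1] Q2=[]
t=8-9: P3@Q0 runs 1, rem=13, I/O yield, promote→Q0. Q0=[P2,P3] Q1=[P1] Q2=[]
t=9-11: P2@Q0 runs 2, rem=3, I/O yield, promote→Q0. Q0=[P3,P2] Q1=[P1] Q2=[]
t=11-12: P3@Q0 runs 1, rem=12, I/O yield, promote→Q0. Q0=[P2,P3] Q1=[P1] Q2=[]
t=12-14: P2@Q0 runs 2, rem=1, I/O yield, promote→Q0. Q0=[P3,P2] Q1=[P1] Q2=[]
t=14-15: P3@Q0 runs 1, rem=11, I/O yield, promote→Q0. Q0=[P2,P3] Q1=[P1] Q2=[]
t=15-16: P2@Q0 runs 1, rem=0, completes. Q0=[P3] Q1=[P1] Q2=[]
t=16-17: P3@Q0 runs 1, rem=10, I/O yield, promote→Q0. Q0=[P3] Q1=[P1] Q2=[]
t=17-18: P3@Q0 runs 1, rem=9, I/O yield, promote→Q0. Q0=[P3] Q1=[P1] Q2=[]
t=18-19: P3@Q0 runs 1, rem=8, I/O yield, promote→Q0. Q0=[P3] Q1=[P1] Q2=[]
t=19-20: P3@Q0 runs 1, rem=7, I/O yield, promote→Q0. Q0=[P3] Q1=[P1] Q2=[]
t=20-21: P3@Q0 runs 1, rem=6, I/O yield, promote→Q0. Q0=[P3] Q1=[P1] Q2=[]
t=21-22: P3@Q0 runs 1, rem=5, I/O yield, promote→Q0. Q0=[P3] Q1=[P1] Q2=[]
t=22-23: P3@Q0 runs 1, rem=4, I/O yield, promote→Q0. Q0=[P3] Q1=[P1] Q2=[]
t=23-24: P3@Q0 runs 1, rem=3, I/O yield, promote→Q0. Q0=[P3] Q1=[P1] Q2=[]
t=24-25: P3@Q0 runs 1, rem=2, I/O yield, promote→Q0. Q0=[P3] Q1=[P1] Q2=[]
t=25-26: P3@Q0 runs 1, rem=1, I/O yield, promote→Q0. Q0=[P3] Q1=[P1] Q2=[]
t=26-27: P3@Q0 runs 1, rem=0, completes. Q0=[] Q1=[P1] Q2=[]
t=27-33: P1@Q1 runs 6, rem=6, quantum used, demote→Q2. Q0=[] Q1=[] Q2=[P1]
t=33-39: P1@Q2 runs 6, rem=0, completes. Q0=[] Q1=[] Q2=[]

Answer: 0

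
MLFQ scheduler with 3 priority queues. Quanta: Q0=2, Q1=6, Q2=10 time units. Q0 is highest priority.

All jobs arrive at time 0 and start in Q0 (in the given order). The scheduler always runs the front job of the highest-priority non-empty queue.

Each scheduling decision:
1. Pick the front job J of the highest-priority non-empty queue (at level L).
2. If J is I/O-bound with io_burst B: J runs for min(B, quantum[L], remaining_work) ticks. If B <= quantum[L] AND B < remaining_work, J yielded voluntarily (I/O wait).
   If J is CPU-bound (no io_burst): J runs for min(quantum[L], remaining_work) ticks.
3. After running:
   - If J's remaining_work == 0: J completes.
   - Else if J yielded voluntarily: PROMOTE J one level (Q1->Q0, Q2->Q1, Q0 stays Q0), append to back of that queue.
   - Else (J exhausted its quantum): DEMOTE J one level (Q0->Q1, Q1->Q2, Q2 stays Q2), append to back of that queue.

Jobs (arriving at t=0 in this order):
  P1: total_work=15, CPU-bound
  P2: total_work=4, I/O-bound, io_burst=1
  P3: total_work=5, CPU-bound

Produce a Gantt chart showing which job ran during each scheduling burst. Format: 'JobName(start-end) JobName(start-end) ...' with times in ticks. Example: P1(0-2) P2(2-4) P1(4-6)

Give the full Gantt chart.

Answer: P1(0-2) P2(2-3) P3(3-5) P2(5-6) P2(6-7) P2(7-8) P1(8-14) P3(14-17) P1(17-24)

Derivation:
t=0-2: P1@Q0 runs 2, rem=13, quantum used, demote→Q1. Q0=[P2,P3] Q1=[P1] Q2=[]
t=2-3: P2@Q0 runs 1, rem=3, I/O yield, promote→Q0. Q0=[P3,P2] Q1=[P1] Q2=[]
t=3-5: P3@Q0 runs 2, rem=3, quantum used, demote→Q1. Q0=[P2] Q1=[P1,P3] Q2=[]
t=5-6: P2@Q0 runs 1, rem=2, I/O yield, promote→Q0. Q0=[P2] Q1=[P1,P3] Q2=[]
t=6-7: P2@Q0 runs 1, rem=1, I/O yield, promote→Q0. Q0=[P2] Q1=[P1,P3] Q2=[]
t=7-8: P2@Q0 runs 1, rem=0, completes. Q0=[] Q1=[P1,P3] Q2=[]
t=8-14: P1@Q1 runs 6, rem=7, quantum used, demote→Q2. Q0=[] Q1=[P3] Q2=[P1]
t=14-17: P3@Q1 runs 3, rem=0, completes. Q0=[] Q1=[] Q2=[P1]
t=17-24: P1@Q2 runs 7, rem=0, completes. Q0=[] Q1=[] Q2=[]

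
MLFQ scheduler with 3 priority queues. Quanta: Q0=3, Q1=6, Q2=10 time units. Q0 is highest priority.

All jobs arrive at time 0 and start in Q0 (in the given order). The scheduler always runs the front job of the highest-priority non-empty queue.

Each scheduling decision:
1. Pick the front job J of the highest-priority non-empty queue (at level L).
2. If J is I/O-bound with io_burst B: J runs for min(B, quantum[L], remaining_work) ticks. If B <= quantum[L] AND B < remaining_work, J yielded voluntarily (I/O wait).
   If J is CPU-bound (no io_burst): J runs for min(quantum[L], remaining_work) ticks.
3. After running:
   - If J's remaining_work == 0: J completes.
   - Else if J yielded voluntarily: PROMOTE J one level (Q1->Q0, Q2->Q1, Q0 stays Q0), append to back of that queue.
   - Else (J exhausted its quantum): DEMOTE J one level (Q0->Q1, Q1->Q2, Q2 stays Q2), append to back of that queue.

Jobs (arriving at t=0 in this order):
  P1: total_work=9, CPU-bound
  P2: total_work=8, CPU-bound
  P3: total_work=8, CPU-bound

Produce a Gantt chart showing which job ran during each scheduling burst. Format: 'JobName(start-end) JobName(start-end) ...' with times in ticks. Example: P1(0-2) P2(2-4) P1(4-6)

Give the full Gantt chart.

t=0-3: P1@Q0 runs 3, rem=6, quantum used, demote→Q1. Q0=[P2,P3] Q1=[P1] Q2=[]
t=3-6: P2@Q0 runs 3, rem=5, quantum used, demote→Q1. Q0=[P3] Q1=[P1,P2] Q2=[]
t=6-9: P3@Q0 runs 3, rem=5, quantum used, demote→Q1. Q0=[] Q1=[P1,P2,P3] Q2=[]
t=9-15: P1@Q1 runs 6, rem=0, completes. Q0=[] Q1=[P2,P3] Q2=[]
t=15-20: P2@Q1 runs 5, rem=0, completes. Q0=[] Q1=[P3] Q2=[]
t=20-25: P3@Q1 runs 5, rem=0, completes. Q0=[] Q1=[] Q2=[]

Answer: P1(0-3) P2(3-6) P3(6-9) P1(9-15) P2(15-20) P3(20-25)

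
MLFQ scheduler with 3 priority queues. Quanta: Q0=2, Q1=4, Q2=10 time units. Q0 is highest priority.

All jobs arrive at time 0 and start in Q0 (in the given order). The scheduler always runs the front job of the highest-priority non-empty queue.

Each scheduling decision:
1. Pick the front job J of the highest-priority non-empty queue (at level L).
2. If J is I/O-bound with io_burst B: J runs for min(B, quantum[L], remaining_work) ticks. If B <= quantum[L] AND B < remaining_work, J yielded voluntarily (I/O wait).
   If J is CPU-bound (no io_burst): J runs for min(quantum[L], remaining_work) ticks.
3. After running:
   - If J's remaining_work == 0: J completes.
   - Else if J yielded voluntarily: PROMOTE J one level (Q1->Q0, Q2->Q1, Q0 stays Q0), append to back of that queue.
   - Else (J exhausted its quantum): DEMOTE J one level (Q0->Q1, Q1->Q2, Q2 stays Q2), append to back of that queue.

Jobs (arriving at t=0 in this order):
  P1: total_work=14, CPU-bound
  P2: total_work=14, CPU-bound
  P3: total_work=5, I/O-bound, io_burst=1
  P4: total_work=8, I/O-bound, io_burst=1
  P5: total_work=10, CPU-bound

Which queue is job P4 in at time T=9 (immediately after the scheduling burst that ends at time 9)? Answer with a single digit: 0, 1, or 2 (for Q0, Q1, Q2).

t=0-2: P1@Q0 runs 2, rem=12, quantum used, demote→Q1. Q0=[P2,P3,P4,P5] Q1=[P1] Q2=[]
t=2-4: P2@Q0 runs 2, rem=12, quantum used, demote→Q1. Q0=[P3,P4,P5] Q1=[P1,P2] Q2=[]
t=4-5: P3@Q0 runs 1, rem=4, I/O yield, promote→Q0. Q0=[P4,P5,P3] Q1=[P1,P2] Q2=[]
t=5-6: P4@Q0 runs 1, rem=7, I/O yield, promote→Q0. Q0=[P5,P3,P4] Q1=[P1,P2] Q2=[]
t=6-8: P5@Q0 runs 2, rem=8, quantum used, demote→Q1. Q0=[P3,P4] Q1=[P1,P2,P5] Q2=[]
t=8-9: P3@Q0 runs 1, rem=3, I/O yield, promote→Q0. Q0=[P4,P3] Q1=[P1,P2,P5] Q2=[]
t=9-10: P4@Q0 runs 1, rem=6, I/O yield, promote→Q0. Q0=[P3,P4] Q1=[P1,P2,P5] Q2=[]
t=10-11: P3@Q0 runs 1, rem=2, I/O yield, promote→Q0. Q0=[P4,P3] Q1=[P1,P2,P5] Q2=[]
t=11-12: P4@Q0 runs 1, rem=5, I/O yield, promote→Q0. Q0=[P3,P4] Q1=[P1,P2,P5] Q2=[]
t=12-13: P3@Q0 runs 1, rem=1, I/O yield, promote→Q0. Q0=[P4,P3] Q1=[P1,P2,P5] Q2=[]
t=13-14: P4@Q0 runs 1, rem=4, I/O yield, promote→Q0. Q0=[P3,P4] Q1=[P1,P2,P5] Q2=[]
t=14-15: P3@Q0 runs 1, rem=0, completes. Q0=[P4] Q1=[P1,P2,P5] Q2=[]
t=15-16: P4@Q0 runs 1, rem=3, I/O yield, promote→Q0. Q0=[P4] Q1=[P1,P2,P5] Q2=[]
t=16-17: P4@Q0 runs 1, rem=2, I/O yield, promote→Q0. Q0=[P4] Q1=[P1,P2,P5] Q2=[]
t=17-18: P4@Q0 runs 1, rem=1, I/O yield, promote→Q0. Q0=[P4] Q1=[P1,P2,P5] Q2=[]
t=18-19: P4@Q0 runs 1, rem=0, completes. Q0=[] Q1=[P1,P2,P5] Q2=[]
t=19-23: P1@Q1 runs 4, rem=8, quantum used, demote→Q2. Q0=[] Q1=[P2,P5] Q2=[P1]
t=23-27: P2@Q1 runs 4, rem=8, quantum used, demote→Q2. Q0=[] Q1=[P5] Q2=[P1,P2]
t=27-31: P5@Q1 runs 4, rem=4, quantum used, demote→Q2. Q0=[] Q1=[] Q2=[P1,P2,P5]
t=31-39: P1@Q2 runs 8, rem=0, completes. Q0=[] Q1=[] Q2=[P2,P5]
t=39-47: P2@Q2 runs 8, rem=0, completes. Q0=[] Q1=[] Q2=[P5]
t=47-51: P5@Q2 runs 4, rem=0, completes. Q0=[] Q1=[] Q2=[]

Answer: 0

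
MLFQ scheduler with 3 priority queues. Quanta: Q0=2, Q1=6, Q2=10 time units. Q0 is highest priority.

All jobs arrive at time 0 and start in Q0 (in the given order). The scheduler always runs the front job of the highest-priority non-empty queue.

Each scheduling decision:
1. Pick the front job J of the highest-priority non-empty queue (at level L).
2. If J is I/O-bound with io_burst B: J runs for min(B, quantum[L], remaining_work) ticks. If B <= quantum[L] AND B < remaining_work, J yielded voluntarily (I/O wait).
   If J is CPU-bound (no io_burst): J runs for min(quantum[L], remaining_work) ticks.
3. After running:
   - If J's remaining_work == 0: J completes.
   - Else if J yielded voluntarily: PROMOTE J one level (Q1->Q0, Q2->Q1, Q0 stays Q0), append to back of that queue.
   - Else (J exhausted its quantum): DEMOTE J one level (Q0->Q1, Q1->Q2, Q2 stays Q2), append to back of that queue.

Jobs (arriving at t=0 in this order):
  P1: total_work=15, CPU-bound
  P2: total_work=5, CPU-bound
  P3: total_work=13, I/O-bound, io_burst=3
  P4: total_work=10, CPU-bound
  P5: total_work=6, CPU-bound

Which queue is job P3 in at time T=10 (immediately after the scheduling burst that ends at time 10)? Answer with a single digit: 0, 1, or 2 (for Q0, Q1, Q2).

t=0-2: P1@Q0 runs 2, rem=13, quantum used, demote→Q1. Q0=[P2,P3,P4,P5] Q1=[P1] Q2=[]
t=2-4: P2@Q0 runs 2, rem=3, quantum used, demote→Q1. Q0=[P3,P4,P5] Q1=[P1,P2] Q2=[]
t=4-6: P3@Q0 runs 2, rem=11, quantum used, demote→Q1. Q0=[P4,P5] Q1=[P1,P2,P3] Q2=[]
t=6-8: P4@Q0 runs 2, rem=8, quantum used, demote→Q1. Q0=[P5] Q1=[P1,P2,P3,P4] Q2=[]
t=8-10: P5@Q0 runs 2, rem=4, quantum used, demote→Q1. Q0=[] Q1=[P1,P2,P3,P4,P5] Q2=[]
t=10-16: P1@Q1 runs 6, rem=7, quantum used, demote→Q2. Q0=[] Q1=[P2,P3,P4,P5] Q2=[P1]
t=16-19: P2@Q1 runs 3, rem=0, completes. Q0=[] Q1=[P3,P4,P5] Q2=[P1]
t=19-22: P3@Q1 runs 3, rem=8, I/O yield, promote→Q0. Q0=[P3] Q1=[P4,P5] Q2=[P1]
t=22-24: P3@Q0 runs 2, rem=6, quantum used, demote→Q1. Q0=[] Q1=[P4,P5,P3] Q2=[P1]
t=24-30: P4@Q1 runs 6, rem=2, quantum used, demote→Q2. Q0=[] Q1=[P5,P3] Q2=[P1,P4]
t=30-34: P5@Q1 runs 4, rem=0, completes. Q0=[] Q1=[P3] Q2=[P1,P4]
t=34-37: P3@Q1 runs 3, rem=3, I/O yield, promote→Q0. Q0=[P3] Q1=[] Q2=[P1,P4]
t=37-39: P3@Q0 runs 2, rem=1, quantum used, demote→Q1. Q0=[] Q1=[P3] Q2=[P1,P4]
t=39-40: P3@Q1 runs 1, rem=0, completes. Q0=[] Q1=[] Q2=[P1,P4]
t=40-47: P1@Q2 runs 7, rem=0, completes. Q0=[] Q1=[] Q2=[P4]
t=47-49: P4@Q2 runs 2, rem=0, completes. Q0=[] Q1=[] Q2=[]

Answer: 1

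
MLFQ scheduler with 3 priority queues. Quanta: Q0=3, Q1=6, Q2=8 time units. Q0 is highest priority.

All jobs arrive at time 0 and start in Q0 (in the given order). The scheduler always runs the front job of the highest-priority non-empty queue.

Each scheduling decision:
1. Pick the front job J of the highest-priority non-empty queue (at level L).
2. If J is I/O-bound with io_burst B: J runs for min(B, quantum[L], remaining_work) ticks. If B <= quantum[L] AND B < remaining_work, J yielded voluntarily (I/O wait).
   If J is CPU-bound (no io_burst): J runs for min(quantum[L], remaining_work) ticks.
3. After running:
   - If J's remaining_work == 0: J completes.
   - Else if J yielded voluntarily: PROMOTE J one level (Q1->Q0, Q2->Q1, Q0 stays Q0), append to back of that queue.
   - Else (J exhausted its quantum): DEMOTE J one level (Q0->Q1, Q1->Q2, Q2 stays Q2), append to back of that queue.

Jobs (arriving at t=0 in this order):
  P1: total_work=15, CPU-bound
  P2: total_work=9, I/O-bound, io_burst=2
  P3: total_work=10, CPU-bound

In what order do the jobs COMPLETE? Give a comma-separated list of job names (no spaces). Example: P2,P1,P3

t=0-3: P1@Q0 runs 3, rem=12, quantum used, demote→Q1. Q0=[P2,P3] Q1=[P1] Q2=[]
t=3-5: P2@Q0 runs 2, rem=7, I/O yield, promote→Q0. Q0=[P3,P2] Q1=[P1] Q2=[]
t=5-8: P3@Q0 runs 3, rem=7, quantum used, demote→Q1. Q0=[P2] Q1=[P1,P3] Q2=[]
t=8-10: P2@Q0 runs 2, rem=5, I/O yield, promote→Q0. Q0=[P2] Q1=[P1,P3] Q2=[]
t=10-12: P2@Q0 runs 2, rem=3, I/O yield, promote→Q0. Q0=[P2] Q1=[P1,P3] Q2=[]
t=12-14: P2@Q0 runs 2, rem=1, I/O yield, promote→Q0. Q0=[P2] Q1=[P1,P3] Q2=[]
t=14-15: P2@Q0 runs 1, rem=0, completes. Q0=[] Q1=[P1,P3] Q2=[]
t=15-21: P1@Q1 runs 6, rem=6, quantum used, demote→Q2. Q0=[] Q1=[P3] Q2=[P1]
t=21-27: P3@Q1 runs 6, rem=1, quantum used, demote→Q2. Q0=[] Q1=[] Q2=[P1,P3]
t=27-33: P1@Q2 runs 6, rem=0, completes. Q0=[] Q1=[] Q2=[P3]
t=33-34: P3@Q2 runs 1, rem=0, completes. Q0=[] Q1=[] Q2=[]

Answer: P2,P1,P3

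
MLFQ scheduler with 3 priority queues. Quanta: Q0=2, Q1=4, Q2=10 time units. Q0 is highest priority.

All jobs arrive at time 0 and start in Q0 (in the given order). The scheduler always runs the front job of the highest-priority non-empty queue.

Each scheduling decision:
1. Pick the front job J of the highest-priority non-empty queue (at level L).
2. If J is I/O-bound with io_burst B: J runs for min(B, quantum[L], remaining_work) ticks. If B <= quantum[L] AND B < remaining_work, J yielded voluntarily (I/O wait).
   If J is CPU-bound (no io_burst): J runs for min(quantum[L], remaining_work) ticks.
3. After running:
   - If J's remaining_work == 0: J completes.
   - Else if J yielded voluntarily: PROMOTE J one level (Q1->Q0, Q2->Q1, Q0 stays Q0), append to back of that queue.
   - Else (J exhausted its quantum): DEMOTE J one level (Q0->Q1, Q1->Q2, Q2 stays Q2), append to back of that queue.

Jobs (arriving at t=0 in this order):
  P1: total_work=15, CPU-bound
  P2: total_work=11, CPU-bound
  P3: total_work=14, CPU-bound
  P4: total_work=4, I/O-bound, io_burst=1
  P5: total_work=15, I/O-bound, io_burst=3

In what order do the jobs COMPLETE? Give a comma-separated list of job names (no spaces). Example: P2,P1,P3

Answer: P4,P5,P1,P2,P3

Derivation:
t=0-2: P1@Q0 runs 2, rem=13, quantum used, demote→Q1. Q0=[P2,P3,P4,P5] Q1=[P1] Q2=[]
t=2-4: P2@Q0 runs 2, rem=9, quantum used, demote→Q1. Q0=[P3,P4,P5] Q1=[P1,P2] Q2=[]
t=4-6: P3@Q0 runs 2, rem=12, quantum used, demote→Q1. Q0=[P4,P5] Q1=[P1,P2,P3] Q2=[]
t=6-7: P4@Q0 runs 1, rem=3, I/O yield, promote→Q0. Q0=[P5,P4] Q1=[P1,P2,P3] Q2=[]
t=7-9: P5@Q0 runs 2, rem=13, quantum used, demote→Q1. Q0=[P4] Q1=[P1,P2,P3,P5] Q2=[]
t=9-10: P4@Q0 runs 1, rem=2, I/O yield, promote→Q0. Q0=[P4] Q1=[P1,P2,P3,P5] Q2=[]
t=10-11: P4@Q0 runs 1, rem=1, I/O yield, promote→Q0. Q0=[P4] Q1=[P1,P2,P3,P5] Q2=[]
t=11-12: P4@Q0 runs 1, rem=0, completes. Q0=[] Q1=[P1,P2,P3,P5] Q2=[]
t=12-16: P1@Q1 runs 4, rem=9, quantum used, demote→Q2. Q0=[] Q1=[P2,P3,P5] Q2=[P1]
t=16-20: P2@Q1 runs 4, rem=5, quantum used, demote→Q2. Q0=[] Q1=[P3,P5] Q2=[P1,P2]
t=20-24: P3@Q1 runs 4, rem=8, quantum used, demote→Q2. Q0=[] Q1=[P5] Q2=[P1,P2,P3]
t=24-27: P5@Q1 runs 3, rem=10, I/O yield, promote→Q0. Q0=[P5] Q1=[] Q2=[P1,P2,P3]
t=27-29: P5@Q0 runs 2, rem=8, quantum used, demote→Q1. Q0=[] Q1=[P5] Q2=[P1,P2,P3]
t=29-32: P5@Q1 runs 3, rem=5, I/O yield, promote→Q0. Q0=[P5] Q1=[] Q2=[P1,P2,P3]
t=32-34: P5@Q0 runs 2, rem=3, quantum used, demote→Q1. Q0=[] Q1=[P5] Q2=[P1,P2,P3]
t=34-37: P5@Q1 runs 3, rem=0, completes. Q0=[] Q1=[] Q2=[P1,P2,P3]
t=37-46: P1@Q2 runs 9, rem=0, completes. Q0=[] Q1=[] Q2=[P2,P3]
t=46-51: P2@Q2 runs 5, rem=0, completes. Q0=[] Q1=[] Q2=[P3]
t=51-59: P3@Q2 runs 8, rem=0, completes. Q0=[] Q1=[] Q2=[]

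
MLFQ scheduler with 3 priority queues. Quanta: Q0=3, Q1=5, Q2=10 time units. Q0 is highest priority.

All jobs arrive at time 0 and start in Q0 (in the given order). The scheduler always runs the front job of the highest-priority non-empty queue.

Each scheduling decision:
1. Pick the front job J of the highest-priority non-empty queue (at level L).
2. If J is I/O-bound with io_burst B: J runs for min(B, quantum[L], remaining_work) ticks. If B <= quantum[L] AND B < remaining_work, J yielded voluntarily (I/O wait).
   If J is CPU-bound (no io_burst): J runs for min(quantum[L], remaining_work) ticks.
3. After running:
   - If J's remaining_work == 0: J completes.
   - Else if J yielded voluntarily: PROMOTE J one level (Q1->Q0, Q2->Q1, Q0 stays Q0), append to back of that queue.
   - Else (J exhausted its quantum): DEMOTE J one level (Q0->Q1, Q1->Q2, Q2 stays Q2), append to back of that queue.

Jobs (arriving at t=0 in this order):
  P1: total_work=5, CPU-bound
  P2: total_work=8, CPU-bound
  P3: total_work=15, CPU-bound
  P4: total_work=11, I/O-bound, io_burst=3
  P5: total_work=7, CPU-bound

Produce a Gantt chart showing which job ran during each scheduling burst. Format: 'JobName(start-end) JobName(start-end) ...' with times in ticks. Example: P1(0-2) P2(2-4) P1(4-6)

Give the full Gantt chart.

Answer: P1(0-3) P2(3-6) P3(6-9) P4(9-12) P5(12-15) P4(15-18) P4(18-21) P4(21-23) P1(23-25) P2(25-30) P3(30-35) P5(35-39) P3(39-46)

Derivation:
t=0-3: P1@Q0 runs 3, rem=2, quantum used, demote→Q1. Q0=[P2,P3,P4,P5] Q1=[P1] Q2=[]
t=3-6: P2@Q0 runs 3, rem=5, quantum used, demote→Q1. Q0=[P3,P4,P5] Q1=[P1,P2] Q2=[]
t=6-9: P3@Q0 runs 3, rem=12, quantum used, demote→Q1. Q0=[P4,P5] Q1=[P1,P2,P3] Q2=[]
t=9-12: P4@Q0 runs 3, rem=8, I/O yield, promote→Q0. Q0=[P5,P4] Q1=[P1,P2,P3] Q2=[]
t=12-15: P5@Q0 runs 3, rem=4, quantum used, demote→Q1. Q0=[P4] Q1=[P1,P2,P3,P5] Q2=[]
t=15-18: P4@Q0 runs 3, rem=5, I/O yield, promote→Q0. Q0=[P4] Q1=[P1,P2,P3,P5] Q2=[]
t=18-21: P4@Q0 runs 3, rem=2, I/O yield, promote→Q0. Q0=[P4] Q1=[P1,P2,P3,P5] Q2=[]
t=21-23: P4@Q0 runs 2, rem=0, completes. Q0=[] Q1=[P1,P2,P3,P5] Q2=[]
t=23-25: P1@Q1 runs 2, rem=0, completes. Q0=[] Q1=[P2,P3,P5] Q2=[]
t=25-30: P2@Q1 runs 5, rem=0, completes. Q0=[] Q1=[P3,P5] Q2=[]
t=30-35: P3@Q1 runs 5, rem=7, quantum used, demote→Q2. Q0=[] Q1=[P5] Q2=[P3]
t=35-39: P5@Q1 runs 4, rem=0, completes. Q0=[] Q1=[] Q2=[P3]
t=39-46: P3@Q2 runs 7, rem=0, completes. Q0=[] Q1=[] Q2=[]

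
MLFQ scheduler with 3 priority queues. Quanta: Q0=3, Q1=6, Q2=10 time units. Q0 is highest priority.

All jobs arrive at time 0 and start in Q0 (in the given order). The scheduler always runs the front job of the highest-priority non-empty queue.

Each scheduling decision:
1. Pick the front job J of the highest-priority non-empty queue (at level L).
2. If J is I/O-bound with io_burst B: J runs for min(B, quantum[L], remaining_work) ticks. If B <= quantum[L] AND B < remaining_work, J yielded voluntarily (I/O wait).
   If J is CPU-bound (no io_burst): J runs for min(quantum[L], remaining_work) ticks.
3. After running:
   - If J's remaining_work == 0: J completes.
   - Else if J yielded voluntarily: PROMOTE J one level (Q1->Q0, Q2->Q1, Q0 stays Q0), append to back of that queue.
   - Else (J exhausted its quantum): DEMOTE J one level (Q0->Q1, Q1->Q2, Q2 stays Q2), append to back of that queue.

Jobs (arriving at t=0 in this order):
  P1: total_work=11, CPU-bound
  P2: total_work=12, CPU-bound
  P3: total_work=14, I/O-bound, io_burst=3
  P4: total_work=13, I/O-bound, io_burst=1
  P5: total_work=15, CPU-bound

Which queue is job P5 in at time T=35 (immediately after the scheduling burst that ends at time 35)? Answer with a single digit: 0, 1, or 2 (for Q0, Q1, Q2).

t=0-3: P1@Q0 runs 3, rem=8, quantum used, demote→Q1. Q0=[P2,P3,P4,P5] Q1=[P1] Q2=[]
t=3-6: P2@Q0 runs 3, rem=9, quantum used, demote→Q1. Q0=[P3,P4,P5] Q1=[P1,P2] Q2=[]
t=6-9: P3@Q0 runs 3, rem=11, I/O yield, promote→Q0. Q0=[P4,P5,P3] Q1=[P1,P2] Q2=[]
t=9-10: P4@Q0 runs 1, rem=12, I/O yield, promote→Q0. Q0=[P5,P3,P4] Q1=[P1,P2] Q2=[]
t=10-13: P5@Q0 runs 3, rem=12, quantum used, demote→Q1. Q0=[P3,P4] Q1=[P1,P2,P5] Q2=[]
t=13-16: P3@Q0 runs 3, rem=8, I/O yield, promote→Q0. Q0=[P4,P3] Q1=[P1,P2,P5] Q2=[]
t=16-17: P4@Q0 runs 1, rem=11, I/O yield, promote→Q0. Q0=[P3,P4] Q1=[P1,P2,P5] Q2=[]
t=17-20: P3@Q0 runs 3, rem=5, I/O yield, promote→Q0. Q0=[P4,P3] Q1=[P1,P2,P5] Q2=[]
t=20-21: P4@Q0 runs 1, rem=10, I/O yield, promote→Q0. Q0=[P3,P4] Q1=[P1,P2,P5] Q2=[]
t=21-24: P3@Q0 runs 3, rem=2, I/O yield, promote→Q0. Q0=[P4,P3] Q1=[P1,P2,P5] Q2=[]
t=24-25: P4@Q0 runs 1, rem=9, I/O yield, promote→Q0. Q0=[P3,P4] Q1=[P1,P2,P5] Q2=[]
t=25-27: P3@Q0 runs 2, rem=0, completes. Q0=[P4] Q1=[P1,P2,P5] Q2=[]
t=27-28: P4@Q0 runs 1, rem=8, I/O yield, promote→Q0. Q0=[P4] Q1=[P1,P2,P5] Q2=[]
t=28-29: P4@Q0 runs 1, rem=7, I/O yield, promote→Q0. Q0=[P4] Q1=[P1,P2,P5] Q2=[]
t=29-30: P4@Q0 runs 1, rem=6, I/O yield, promote→Q0. Q0=[P4] Q1=[P1,P2,P5] Q2=[]
t=30-31: P4@Q0 runs 1, rem=5, I/O yield, promote→Q0. Q0=[P4] Q1=[P1,P2,P5] Q2=[]
t=31-32: P4@Q0 runs 1, rem=4, I/O yield, promote→Q0. Q0=[P4] Q1=[P1,P2,P5] Q2=[]
t=32-33: P4@Q0 runs 1, rem=3, I/O yield, promote→Q0. Q0=[P4] Q1=[P1,P2,P5] Q2=[]
t=33-34: P4@Q0 runs 1, rem=2, I/O yield, promote→Q0. Q0=[P4] Q1=[P1,P2,P5] Q2=[]
t=34-35: P4@Q0 runs 1, rem=1, I/O yield, promote→Q0. Q0=[P4] Q1=[P1,P2,P5] Q2=[]
t=35-36: P4@Q0 runs 1, rem=0, completes. Q0=[] Q1=[P1,P2,P5] Q2=[]
t=36-42: P1@Q1 runs 6, rem=2, quantum used, demote→Q2. Q0=[] Q1=[P2,P5] Q2=[P1]
t=42-48: P2@Q1 runs 6, rem=3, quantum used, demote→Q2. Q0=[] Q1=[P5] Q2=[P1,P2]
t=48-54: P5@Q1 runs 6, rem=6, quantum used, demote→Q2. Q0=[] Q1=[] Q2=[P1,P2,P5]
t=54-56: P1@Q2 runs 2, rem=0, completes. Q0=[] Q1=[] Q2=[P2,P5]
t=56-59: P2@Q2 runs 3, rem=0, completes. Q0=[] Q1=[] Q2=[P5]
t=59-65: P5@Q2 runs 6, rem=0, completes. Q0=[] Q1=[] Q2=[]

Answer: 1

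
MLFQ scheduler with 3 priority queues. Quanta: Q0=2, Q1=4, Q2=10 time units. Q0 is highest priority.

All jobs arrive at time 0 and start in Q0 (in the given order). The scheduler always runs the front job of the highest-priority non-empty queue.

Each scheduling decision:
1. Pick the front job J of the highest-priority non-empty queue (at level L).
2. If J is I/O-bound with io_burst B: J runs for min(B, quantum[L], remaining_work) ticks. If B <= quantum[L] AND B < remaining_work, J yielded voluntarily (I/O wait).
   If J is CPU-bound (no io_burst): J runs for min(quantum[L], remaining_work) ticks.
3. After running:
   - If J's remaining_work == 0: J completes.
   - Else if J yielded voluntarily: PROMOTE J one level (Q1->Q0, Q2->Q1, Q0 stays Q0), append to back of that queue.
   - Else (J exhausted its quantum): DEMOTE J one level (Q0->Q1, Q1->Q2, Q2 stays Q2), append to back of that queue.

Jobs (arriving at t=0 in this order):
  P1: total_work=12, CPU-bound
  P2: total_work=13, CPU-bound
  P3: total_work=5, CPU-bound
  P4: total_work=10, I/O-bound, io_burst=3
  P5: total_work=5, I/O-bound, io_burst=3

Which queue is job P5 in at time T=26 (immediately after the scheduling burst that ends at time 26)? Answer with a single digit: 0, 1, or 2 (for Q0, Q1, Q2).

Answer: 1

Derivation:
t=0-2: P1@Q0 runs 2, rem=10, quantum used, demote→Q1. Q0=[P2,P3,P4,P5] Q1=[P1] Q2=[]
t=2-4: P2@Q0 runs 2, rem=11, quantum used, demote→Q1. Q0=[P3,P4,P5] Q1=[P1,P2] Q2=[]
t=4-6: P3@Q0 runs 2, rem=3, quantum used, demote→Q1. Q0=[P4,P5] Q1=[P1,P2,P3] Q2=[]
t=6-8: P4@Q0 runs 2, rem=8, quantum used, demote→Q1. Q0=[P5] Q1=[P1,P2,P3,P4] Q2=[]
t=8-10: P5@Q0 runs 2, rem=3, quantum used, demote→Q1. Q0=[] Q1=[P1,P2,P3,P4,P5] Q2=[]
t=10-14: P1@Q1 runs 4, rem=6, quantum used, demote→Q2. Q0=[] Q1=[P2,P3,P4,P5] Q2=[P1]
t=14-18: P2@Q1 runs 4, rem=7, quantum used, demote→Q2. Q0=[] Q1=[P3,P4,P5] Q2=[P1,P2]
t=18-21: P3@Q1 runs 3, rem=0, completes. Q0=[] Q1=[P4,P5] Q2=[P1,P2]
t=21-24: P4@Q1 runs 3, rem=5, I/O yield, promote→Q0. Q0=[P4] Q1=[P5] Q2=[P1,P2]
t=24-26: P4@Q0 runs 2, rem=3, quantum used, demote→Q1. Q0=[] Q1=[P5,P4] Q2=[P1,P2]
t=26-29: P5@Q1 runs 3, rem=0, completes. Q0=[] Q1=[P4] Q2=[P1,P2]
t=29-32: P4@Q1 runs 3, rem=0, completes. Q0=[] Q1=[] Q2=[P1,P2]
t=32-38: P1@Q2 runs 6, rem=0, completes. Q0=[] Q1=[] Q2=[P2]
t=38-45: P2@Q2 runs 7, rem=0, completes. Q0=[] Q1=[] Q2=[]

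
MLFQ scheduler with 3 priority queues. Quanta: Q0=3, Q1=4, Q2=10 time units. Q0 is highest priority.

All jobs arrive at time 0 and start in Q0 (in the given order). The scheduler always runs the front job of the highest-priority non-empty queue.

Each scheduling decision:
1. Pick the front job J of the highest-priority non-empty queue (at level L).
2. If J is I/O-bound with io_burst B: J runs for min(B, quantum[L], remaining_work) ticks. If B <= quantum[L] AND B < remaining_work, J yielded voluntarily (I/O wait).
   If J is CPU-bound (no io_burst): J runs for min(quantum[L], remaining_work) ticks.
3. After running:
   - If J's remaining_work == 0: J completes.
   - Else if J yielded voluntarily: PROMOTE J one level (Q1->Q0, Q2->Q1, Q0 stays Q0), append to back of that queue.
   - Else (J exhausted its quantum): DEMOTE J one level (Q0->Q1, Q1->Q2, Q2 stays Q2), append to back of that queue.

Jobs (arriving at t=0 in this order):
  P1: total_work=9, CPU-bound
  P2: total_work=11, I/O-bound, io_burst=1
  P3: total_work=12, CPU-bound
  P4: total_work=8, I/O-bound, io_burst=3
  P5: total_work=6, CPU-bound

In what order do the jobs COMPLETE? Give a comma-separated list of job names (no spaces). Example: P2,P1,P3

Answer: P4,P2,P5,P1,P3

Derivation:
t=0-3: P1@Q0 runs 3, rem=6, quantum used, demote→Q1. Q0=[P2,P3,P4,P5] Q1=[P1] Q2=[]
t=3-4: P2@Q0 runs 1, rem=10, I/O yield, promote→Q0. Q0=[P3,P4,P5,P2] Q1=[P1] Q2=[]
t=4-7: P3@Q0 runs 3, rem=9, quantum used, demote→Q1. Q0=[P4,P5,P2] Q1=[P1,P3] Q2=[]
t=7-10: P4@Q0 runs 3, rem=5, I/O yield, promote→Q0. Q0=[P5,P2,P4] Q1=[P1,P3] Q2=[]
t=10-13: P5@Q0 runs 3, rem=3, quantum used, demote→Q1. Q0=[P2,P4] Q1=[P1,P3,P5] Q2=[]
t=13-14: P2@Q0 runs 1, rem=9, I/O yield, promote→Q0. Q0=[P4,P2] Q1=[P1,P3,P5] Q2=[]
t=14-17: P4@Q0 runs 3, rem=2, I/O yield, promote→Q0. Q0=[P2,P4] Q1=[P1,P3,P5] Q2=[]
t=17-18: P2@Q0 runs 1, rem=8, I/O yield, promote→Q0. Q0=[P4,P2] Q1=[P1,P3,P5] Q2=[]
t=18-20: P4@Q0 runs 2, rem=0, completes. Q0=[P2] Q1=[P1,P3,P5] Q2=[]
t=20-21: P2@Q0 runs 1, rem=7, I/O yield, promote→Q0. Q0=[P2] Q1=[P1,P3,P5] Q2=[]
t=21-22: P2@Q0 runs 1, rem=6, I/O yield, promote→Q0. Q0=[P2] Q1=[P1,P3,P5] Q2=[]
t=22-23: P2@Q0 runs 1, rem=5, I/O yield, promote→Q0. Q0=[P2] Q1=[P1,P3,P5] Q2=[]
t=23-24: P2@Q0 runs 1, rem=4, I/O yield, promote→Q0. Q0=[P2] Q1=[P1,P3,P5] Q2=[]
t=24-25: P2@Q0 runs 1, rem=3, I/O yield, promote→Q0. Q0=[P2] Q1=[P1,P3,P5] Q2=[]
t=25-26: P2@Q0 runs 1, rem=2, I/O yield, promote→Q0. Q0=[P2] Q1=[P1,P3,P5] Q2=[]
t=26-27: P2@Q0 runs 1, rem=1, I/O yield, promote→Q0. Q0=[P2] Q1=[P1,P3,P5] Q2=[]
t=27-28: P2@Q0 runs 1, rem=0, completes. Q0=[] Q1=[P1,P3,P5] Q2=[]
t=28-32: P1@Q1 runs 4, rem=2, quantum used, demote→Q2. Q0=[] Q1=[P3,P5] Q2=[P1]
t=32-36: P3@Q1 runs 4, rem=5, quantum used, demote→Q2. Q0=[] Q1=[P5] Q2=[P1,P3]
t=36-39: P5@Q1 runs 3, rem=0, completes. Q0=[] Q1=[] Q2=[P1,P3]
t=39-41: P1@Q2 runs 2, rem=0, completes. Q0=[] Q1=[] Q2=[P3]
t=41-46: P3@Q2 runs 5, rem=0, completes. Q0=[] Q1=[] Q2=[]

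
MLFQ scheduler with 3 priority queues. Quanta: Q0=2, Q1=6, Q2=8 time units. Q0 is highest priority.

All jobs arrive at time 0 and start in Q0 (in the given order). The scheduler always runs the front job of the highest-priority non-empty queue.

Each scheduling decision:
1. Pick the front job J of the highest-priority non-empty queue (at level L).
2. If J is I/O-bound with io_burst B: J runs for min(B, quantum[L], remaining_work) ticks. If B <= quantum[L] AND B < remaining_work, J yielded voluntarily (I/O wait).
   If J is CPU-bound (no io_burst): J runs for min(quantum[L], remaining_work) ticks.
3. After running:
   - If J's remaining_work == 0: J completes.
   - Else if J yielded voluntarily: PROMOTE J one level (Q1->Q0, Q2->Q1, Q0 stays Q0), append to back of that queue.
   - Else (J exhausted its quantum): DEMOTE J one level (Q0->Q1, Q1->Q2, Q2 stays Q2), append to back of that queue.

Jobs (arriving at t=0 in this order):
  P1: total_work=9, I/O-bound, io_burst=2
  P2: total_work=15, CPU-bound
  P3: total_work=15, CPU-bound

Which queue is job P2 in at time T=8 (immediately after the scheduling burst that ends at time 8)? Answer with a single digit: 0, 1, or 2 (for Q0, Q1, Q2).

t=0-2: P1@Q0 runs 2, rem=7, I/O yield, promote→Q0. Q0=[P2,P3,P1] Q1=[] Q2=[]
t=2-4: P2@Q0 runs 2, rem=13, quantum used, demote→Q1. Q0=[P3,P1] Q1=[P2] Q2=[]
t=4-6: P3@Q0 runs 2, rem=13, quantum used, demote→Q1. Q0=[P1] Q1=[P2,P3] Q2=[]
t=6-8: P1@Q0 runs 2, rem=5, I/O yield, promote→Q0. Q0=[P1] Q1=[P2,P3] Q2=[]
t=8-10: P1@Q0 runs 2, rem=3, I/O yield, promote→Q0. Q0=[P1] Q1=[P2,P3] Q2=[]
t=10-12: P1@Q0 runs 2, rem=1, I/O yield, promote→Q0. Q0=[P1] Q1=[P2,P3] Q2=[]
t=12-13: P1@Q0 runs 1, rem=0, completes. Q0=[] Q1=[P2,P3] Q2=[]
t=13-19: P2@Q1 runs 6, rem=7, quantum used, demote→Q2. Q0=[] Q1=[P3] Q2=[P2]
t=19-25: P3@Q1 runs 6, rem=7, quantum used, demote→Q2. Q0=[] Q1=[] Q2=[P2,P3]
t=25-32: P2@Q2 runs 7, rem=0, completes. Q0=[] Q1=[] Q2=[P3]
t=32-39: P3@Q2 runs 7, rem=0, completes. Q0=[] Q1=[] Q2=[]

Answer: 1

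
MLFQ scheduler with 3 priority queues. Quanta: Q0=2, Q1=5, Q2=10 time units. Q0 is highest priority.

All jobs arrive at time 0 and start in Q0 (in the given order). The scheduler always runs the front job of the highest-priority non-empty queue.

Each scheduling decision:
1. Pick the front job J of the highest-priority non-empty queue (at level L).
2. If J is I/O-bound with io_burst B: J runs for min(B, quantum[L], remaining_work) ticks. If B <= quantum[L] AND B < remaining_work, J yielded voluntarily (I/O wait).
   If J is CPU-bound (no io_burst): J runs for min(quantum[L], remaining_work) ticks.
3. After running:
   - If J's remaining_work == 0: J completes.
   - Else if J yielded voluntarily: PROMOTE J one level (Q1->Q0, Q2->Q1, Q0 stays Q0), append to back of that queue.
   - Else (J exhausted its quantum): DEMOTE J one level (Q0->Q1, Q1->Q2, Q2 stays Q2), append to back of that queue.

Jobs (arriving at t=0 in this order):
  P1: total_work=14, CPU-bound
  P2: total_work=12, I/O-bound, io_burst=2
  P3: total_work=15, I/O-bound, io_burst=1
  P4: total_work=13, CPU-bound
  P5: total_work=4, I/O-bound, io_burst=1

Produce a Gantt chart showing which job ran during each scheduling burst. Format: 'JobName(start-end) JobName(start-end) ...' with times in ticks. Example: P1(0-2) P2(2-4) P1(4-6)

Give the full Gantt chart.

t=0-2: P1@Q0 runs 2, rem=12, quantum used, demote→Q1. Q0=[P2,P3,P4,P5] Q1=[P1] Q2=[]
t=2-4: P2@Q0 runs 2, rem=10, I/O yield, promote→Q0. Q0=[P3,P4,P5,P2] Q1=[P1] Q2=[]
t=4-5: P3@Q0 runs 1, rem=14, I/O yield, promote→Q0. Q0=[P4,P5,P2,P3] Q1=[P1] Q2=[]
t=5-7: P4@Q0 runs 2, rem=11, quantum used, demote→Q1. Q0=[P5,P2,P3] Q1=[P1,P4] Q2=[]
t=7-8: P5@Q0 runs 1, rem=3, I/O yield, promote→Q0. Q0=[P2,P3,P5] Q1=[P1,P4] Q2=[]
t=8-10: P2@Q0 runs 2, rem=8, I/O yield, promote→Q0. Q0=[P3,P5,P2] Q1=[P1,P4] Q2=[]
t=10-11: P3@Q0 runs 1, rem=13, I/O yield, promote→Q0. Q0=[P5,P2,P3] Q1=[P1,P4] Q2=[]
t=11-12: P5@Q0 runs 1, rem=2, I/O yield, promote→Q0. Q0=[P2,P3,P5] Q1=[P1,P4] Q2=[]
t=12-14: P2@Q0 runs 2, rem=6, I/O yield, promote→Q0. Q0=[P3,P5,P2] Q1=[P1,P4] Q2=[]
t=14-15: P3@Q0 runs 1, rem=12, I/O yield, promote→Q0. Q0=[P5,P2,P3] Q1=[P1,P4] Q2=[]
t=15-16: P5@Q0 runs 1, rem=1, I/O yield, promote→Q0. Q0=[P2,P3,P5] Q1=[P1,P4] Q2=[]
t=16-18: P2@Q0 runs 2, rem=4, I/O yield, promote→Q0. Q0=[P3,P5,P2] Q1=[P1,P4] Q2=[]
t=18-19: P3@Q0 runs 1, rem=11, I/O yield, promote→Q0. Q0=[P5,P2,P3] Q1=[P1,P4] Q2=[]
t=19-20: P5@Q0 runs 1, rem=0, completes. Q0=[P2,P3] Q1=[P1,P4] Q2=[]
t=20-22: P2@Q0 runs 2, rem=2, I/O yield, promote→Q0. Q0=[P3,P2] Q1=[P1,P4] Q2=[]
t=22-23: P3@Q0 runs 1, rem=10, I/O yield, promote→Q0. Q0=[P2,P3] Q1=[P1,P4] Q2=[]
t=23-25: P2@Q0 runs 2, rem=0, completes. Q0=[P3] Q1=[P1,P4] Q2=[]
t=25-26: P3@Q0 runs 1, rem=9, I/O yield, promote→Q0. Q0=[P3] Q1=[P1,P4] Q2=[]
t=26-27: P3@Q0 runs 1, rem=8, I/O yield, promote→Q0. Q0=[P3] Q1=[P1,P4] Q2=[]
t=27-28: P3@Q0 runs 1, rem=7, I/O yield, promote→Q0. Q0=[P3] Q1=[P1,P4] Q2=[]
t=28-29: P3@Q0 runs 1, rem=6, I/O yield, promote→Q0. Q0=[P3] Q1=[P1,P4] Q2=[]
t=29-30: P3@Q0 runs 1, rem=5, I/O yield, promote→Q0. Q0=[P3] Q1=[P1,P4] Q2=[]
t=30-31: P3@Q0 runs 1, rem=4, I/O yield, promote→Q0. Q0=[P3] Q1=[P1,P4] Q2=[]
t=31-32: P3@Q0 runs 1, rem=3, I/O yield, promote→Q0. Q0=[P3] Q1=[P1,P4] Q2=[]
t=32-33: P3@Q0 runs 1, rem=2, I/O yield, promote→Q0. Q0=[P3] Q1=[P1,P4] Q2=[]
t=33-34: P3@Q0 runs 1, rem=1, I/O yield, promote→Q0. Q0=[P3] Q1=[P1,P4] Q2=[]
t=34-35: P3@Q0 runs 1, rem=0, completes. Q0=[] Q1=[P1,P4] Q2=[]
t=35-40: P1@Q1 runs 5, rem=7, quantum used, demote→Q2. Q0=[] Q1=[P4] Q2=[P1]
t=40-45: P4@Q1 runs 5, rem=6, quantum used, demote→Q2. Q0=[] Q1=[] Q2=[P1,P4]
t=45-52: P1@Q2 runs 7, rem=0, completes. Q0=[] Q1=[] Q2=[P4]
t=52-58: P4@Q2 runs 6, rem=0, completes. Q0=[] Q1=[] Q2=[]

Answer: P1(0-2) P2(2-4) P3(4-5) P4(5-7) P5(7-8) P2(8-10) P3(10-11) P5(11-12) P2(12-14) P3(14-15) P5(15-16) P2(16-18) P3(18-19) P5(19-20) P2(20-22) P3(22-23) P2(23-25) P3(25-26) P3(26-27) P3(27-28) P3(28-29) P3(29-30) P3(30-31) P3(31-32) P3(32-33) P3(33-34) P3(34-35) P1(35-40) P4(40-45) P1(45-52) P4(52-58)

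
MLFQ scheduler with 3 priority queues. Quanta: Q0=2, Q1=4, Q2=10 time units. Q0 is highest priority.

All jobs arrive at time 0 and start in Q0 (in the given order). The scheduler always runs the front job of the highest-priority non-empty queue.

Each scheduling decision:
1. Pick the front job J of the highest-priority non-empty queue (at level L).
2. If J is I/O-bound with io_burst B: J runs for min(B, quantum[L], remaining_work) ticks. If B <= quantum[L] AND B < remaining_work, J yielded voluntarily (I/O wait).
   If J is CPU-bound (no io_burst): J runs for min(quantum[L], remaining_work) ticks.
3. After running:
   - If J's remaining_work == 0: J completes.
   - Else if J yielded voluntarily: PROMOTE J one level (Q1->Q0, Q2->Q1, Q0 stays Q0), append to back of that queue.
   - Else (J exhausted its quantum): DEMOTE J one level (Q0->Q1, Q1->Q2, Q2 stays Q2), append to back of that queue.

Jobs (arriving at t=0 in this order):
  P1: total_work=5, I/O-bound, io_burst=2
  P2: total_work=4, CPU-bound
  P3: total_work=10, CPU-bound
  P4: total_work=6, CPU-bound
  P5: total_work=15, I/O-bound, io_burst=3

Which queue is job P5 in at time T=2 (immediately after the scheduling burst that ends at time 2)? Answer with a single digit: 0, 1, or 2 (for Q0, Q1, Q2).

t=0-2: P1@Q0 runs 2, rem=3, I/O yield, promote→Q0. Q0=[P2,P3,P4,P5,P1] Q1=[] Q2=[]
t=2-4: P2@Q0 runs 2, rem=2, quantum used, demote→Q1. Q0=[P3,P4,P5,P1] Q1=[P2] Q2=[]
t=4-6: P3@Q0 runs 2, rem=8, quantum used, demote→Q1. Q0=[P4,P5,P1] Q1=[P2,P3] Q2=[]
t=6-8: P4@Q0 runs 2, rem=4, quantum used, demote→Q1. Q0=[P5,P1] Q1=[P2,P3,P4] Q2=[]
t=8-10: P5@Q0 runs 2, rem=13, quantum used, demote→Q1. Q0=[P1] Q1=[P2,P3,P4,P5] Q2=[]
t=10-12: P1@Q0 runs 2, rem=1, I/O yield, promote→Q0. Q0=[P1] Q1=[P2,P3,P4,P5] Q2=[]
t=12-13: P1@Q0 runs 1, rem=0, completes. Q0=[] Q1=[P2,P3,P4,P5] Q2=[]
t=13-15: P2@Q1 runs 2, rem=0, completes. Q0=[] Q1=[P3,P4,P5] Q2=[]
t=15-19: P3@Q1 runs 4, rem=4, quantum used, demote→Q2. Q0=[] Q1=[P4,P5] Q2=[P3]
t=19-23: P4@Q1 runs 4, rem=0, completes. Q0=[] Q1=[P5] Q2=[P3]
t=23-26: P5@Q1 runs 3, rem=10, I/O yield, promote→Q0. Q0=[P5] Q1=[] Q2=[P3]
t=26-28: P5@Q0 runs 2, rem=8, quantum used, demote→Q1. Q0=[] Q1=[P5] Q2=[P3]
t=28-31: P5@Q1 runs 3, rem=5, I/O yield, promote→Q0. Q0=[P5] Q1=[] Q2=[P3]
t=31-33: P5@Q0 runs 2, rem=3, quantum used, demote→Q1. Q0=[] Q1=[P5] Q2=[P3]
t=33-36: P5@Q1 runs 3, rem=0, completes. Q0=[] Q1=[] Q2=[P3]
t=36-40: P3@Q2 runs 4, rem=0, completes. Q0=[] Q1=[] Q2=[]

Answer: 0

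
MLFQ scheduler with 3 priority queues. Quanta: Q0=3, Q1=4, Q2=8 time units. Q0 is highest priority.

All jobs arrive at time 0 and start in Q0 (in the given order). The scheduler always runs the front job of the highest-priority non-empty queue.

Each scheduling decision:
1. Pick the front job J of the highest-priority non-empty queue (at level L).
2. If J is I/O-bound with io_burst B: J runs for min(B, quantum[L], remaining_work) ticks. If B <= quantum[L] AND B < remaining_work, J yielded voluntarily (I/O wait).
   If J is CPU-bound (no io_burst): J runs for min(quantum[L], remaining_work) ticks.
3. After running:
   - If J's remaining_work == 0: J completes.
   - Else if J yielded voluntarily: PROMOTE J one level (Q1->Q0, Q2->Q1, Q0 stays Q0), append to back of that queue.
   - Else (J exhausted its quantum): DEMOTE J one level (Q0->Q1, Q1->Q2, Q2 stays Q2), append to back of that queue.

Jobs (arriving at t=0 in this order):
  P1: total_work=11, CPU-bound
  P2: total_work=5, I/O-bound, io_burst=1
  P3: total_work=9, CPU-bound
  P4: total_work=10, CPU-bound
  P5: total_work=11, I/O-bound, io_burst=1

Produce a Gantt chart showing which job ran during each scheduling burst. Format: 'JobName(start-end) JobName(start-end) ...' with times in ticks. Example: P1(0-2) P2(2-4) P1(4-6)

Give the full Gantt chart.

Answer: P1(0-3) P2(3-4) P3(4-7) P4(7-10) P5(10-11) P2(11-12) P5(12-13) P2(13-14) P5(14-15) P2(15-16) P5(16-17) P2(17-18) P5(18-19) P5(19-20) P5(20-21) P5(21-22) P5(22-23) P5(23-24) P5(24-25) P1(25-29) P3(29-33) P4(33-37) P1(37-41) P3(41-43) P4(43-46)

Derivation:
t=0-3: P1@Q0 runs 3, rem=8, quantum used, demote→Q1. Q0=[P2,P3,P4,P5] Q1=[P1] Q2=[]
t=3-4: P2@Q0 runs 1, rem=4, I/O yield, promote→Q0. Q0=[P3,P4,P5,P2] Q1=[P1] Q2=[]
t=4-7: P3@Q0 runs 3, rem=6, quantum used, demote→Q1. Q0=[P4,P5,P2] Q1=[P1,P3] Q2=[]
t=7-10: P4@Q0 runs 3, rem=7, quantum used, demote→Q1. Q0=[P5,P2] Q1=[P1,P3,P4] Q2=[]
t=10-11: P5@Q0 runs 1, rem=10, I/O yield, promote→Q0. Q0=[P2,P5] Q1=[P1,P3,P4] Q2=[]
t=11-12: P2@Q0 runs 1, rem=3, I/O yield, promote→Q0. Q0=[P5,P2] Q1=[P1,P3,P4] Q2=[]
t=12-13: P5@Q0 runs 1, rem=9, I/O yield, promote→Q0. Q0=[P2,P5] Q1=[P1,P3,P4] Q2=[]
t=13-14: P2@Q0 runs 1, rem=2, I/O yield, promote→Q0. Q0=[P5,P2] Q1=[P1,P3,P4] Q2=[]
t=14-15: P5@Q0 runs 1, rem=8, I/O yield, promote→Q0. Q0=[P2,P5] Q1=[P1,P3,P4] Q2=[]
t=15-16: P2@Q0 runs 1, rem=1, I/O yield, promote→Q0. Q0=[P5,P2] Q1=[P1,P3,P4] Q2=[]
t=16-17: P5@Q0 runs 1, rem=7, I/O yield, promote→Q0. Q0=[P2,P5] Q1=[P1,P3,P4] Q2=[]
t=17-18: P2@Q0 runs 1, rem=0, completes. Q0=[P5] Q1=[P1,P3,P4] Q2=[]
t=18-19: P5@Q0 runs 1, rem=6, I/O yield, promote→Q0. Q0=[P5] Q1=[P1,P3,P4] Q2=[]
t=19-20: P5@Q0 runs 1, rem=5, I/O yield, promote→Q0. Q0=[P5] Q1=[P1,P3,P4] Q2=[]
t=20-21: P5@Q0 runs 1, rem=4, I/O yield, promote→Q0. Q0=[P5] Q1=[P1,P3,P4] Q2=[]
t=21-22: P5@Q0 runs 1, rem=3, I/O yield, promote→Q0. Q0=[P5] Q1=[P1,P3,P4] Q2=[]
t=22-23: P5@Q0 runs 1, rem=2, I/O yield, promote→Q0. Q0=[P5] Q1=[P1,P3,P4] Q2=[]
t=23-24: P5@Q0 runs 1, rem=1, I/O yield, promote→Q0. Q0=[P5] Q1=[P1,P3,P4] Q2=[]
t=24-25: P5@Q0 runs 1, rem=0, completes. Q0=[] Q1=[P1,P3,P4] Q2=[]
t=25-29: P1@Q1 runs 4, rem=4, quantum used, demote→Q2. Q0=[] Q1=[P3,P4] Q2=[P1]
t=29-33: P3@Q1 runs 4, rem=2, quantum used, demote→Q2. Q0=[] Q1=[P4] Q2=[P1,P3]
t=33-37: P4@Q1 runs 4, rem=3, quantum used, demote→Q2. Q0=[] Q1=[] Q2=[P1,P3,P4]
t=37-41: P1@Q2 runs 4, rem=0, completes. Q0=[] Q1=[] Q2=[P3,P4]
t=41-43: P3@Q2 runs 2, rem=0, completes. Q0=[] Q1=[] Q2=[P4]
t=43-46: P4@Q2 runs 3, rem=0, completes. Q0=[] Q1=[] Q2=[]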